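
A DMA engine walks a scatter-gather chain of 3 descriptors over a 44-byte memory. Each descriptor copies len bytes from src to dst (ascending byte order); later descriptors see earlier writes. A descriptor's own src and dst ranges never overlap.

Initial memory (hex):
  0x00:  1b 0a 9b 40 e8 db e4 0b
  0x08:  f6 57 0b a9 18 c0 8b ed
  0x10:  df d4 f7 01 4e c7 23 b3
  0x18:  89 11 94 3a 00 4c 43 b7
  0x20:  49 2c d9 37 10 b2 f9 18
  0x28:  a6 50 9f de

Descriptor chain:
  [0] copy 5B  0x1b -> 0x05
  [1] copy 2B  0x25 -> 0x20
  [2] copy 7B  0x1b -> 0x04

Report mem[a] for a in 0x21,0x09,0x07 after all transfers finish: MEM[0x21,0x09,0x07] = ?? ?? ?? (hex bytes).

  after D0: wrote 5B at 0x05 = 3a004c43b7
  after D1: wrote 2B at 0x20 = b2f9
  after D2: wrote 7B at 0x04 = 3a004c43b7b2f9
query mem[0x21]=0xf9, mem[0x09]=0xb2, mem[0x07]=0x43

MEM[0x21,0x09,0x07] = f9 b2 43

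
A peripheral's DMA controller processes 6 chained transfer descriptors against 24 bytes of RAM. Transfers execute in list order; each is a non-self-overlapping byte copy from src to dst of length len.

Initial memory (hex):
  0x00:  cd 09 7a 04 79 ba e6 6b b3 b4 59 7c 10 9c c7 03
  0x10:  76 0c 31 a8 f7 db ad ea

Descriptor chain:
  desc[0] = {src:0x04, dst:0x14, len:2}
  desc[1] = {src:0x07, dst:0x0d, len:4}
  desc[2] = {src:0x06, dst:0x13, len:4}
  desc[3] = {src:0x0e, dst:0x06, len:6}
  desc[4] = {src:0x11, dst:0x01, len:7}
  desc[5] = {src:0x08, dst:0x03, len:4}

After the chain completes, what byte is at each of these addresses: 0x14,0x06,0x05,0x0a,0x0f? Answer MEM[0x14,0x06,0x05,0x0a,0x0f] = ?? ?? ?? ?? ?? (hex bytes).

MEM[0x14,0x06,0x05,0x0a,0x0f] = 6b e6 31 31 b4

#0 dst[0x14+2] := {0x79,0xba}
#1 dst[0x0d+4] := {0x6b,0xb3,0xb4,0x59}
#2 dst[0x13+4] := {0xe6,0x6b,0xb3,0xb4}
#3 dst[0x06+6] := {0xb3,0xb4,0x59,0x0c,0x31,0xe6}
#4 dst[0x01+7] := {0x0c,0x31,0xe6,0x6b,0xb3,0xb4,0xea}
#5 dst[0x03+4] := {0x59,0x0c,0x31,0xe6}
query mem[0x14]=0x6b, mem[0x06]=0xe6, mem[0x05]=0x31, mem[0x0a]=0x31, mem[0x0f]=0xb4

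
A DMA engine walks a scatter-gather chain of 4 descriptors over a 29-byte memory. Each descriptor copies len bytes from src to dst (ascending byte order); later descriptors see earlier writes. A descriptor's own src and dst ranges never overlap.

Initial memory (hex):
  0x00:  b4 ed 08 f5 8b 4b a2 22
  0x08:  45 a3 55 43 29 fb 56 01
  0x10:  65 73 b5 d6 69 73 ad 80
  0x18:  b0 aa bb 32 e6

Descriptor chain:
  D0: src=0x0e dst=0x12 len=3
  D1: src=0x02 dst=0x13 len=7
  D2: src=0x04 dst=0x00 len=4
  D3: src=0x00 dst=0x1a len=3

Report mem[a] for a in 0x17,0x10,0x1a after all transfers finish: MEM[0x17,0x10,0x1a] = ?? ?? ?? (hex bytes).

MEM[0x17,0x10,0x1a] = a2 65 8b

[0] 0x0e->0x12 len=3 : 56 01 65
[1] 0x02->0x13 len=7 : 08 f5 8b 4b a2 22 45
[2] 0x04->0x00 len=4 : 8b 4b a2 22
[3] 0x00->0x1a len=3 : 8b 4b a2
query mem[0x17]=0xa2, mem[0x10]=0x65, mem[0x1a]=0x8b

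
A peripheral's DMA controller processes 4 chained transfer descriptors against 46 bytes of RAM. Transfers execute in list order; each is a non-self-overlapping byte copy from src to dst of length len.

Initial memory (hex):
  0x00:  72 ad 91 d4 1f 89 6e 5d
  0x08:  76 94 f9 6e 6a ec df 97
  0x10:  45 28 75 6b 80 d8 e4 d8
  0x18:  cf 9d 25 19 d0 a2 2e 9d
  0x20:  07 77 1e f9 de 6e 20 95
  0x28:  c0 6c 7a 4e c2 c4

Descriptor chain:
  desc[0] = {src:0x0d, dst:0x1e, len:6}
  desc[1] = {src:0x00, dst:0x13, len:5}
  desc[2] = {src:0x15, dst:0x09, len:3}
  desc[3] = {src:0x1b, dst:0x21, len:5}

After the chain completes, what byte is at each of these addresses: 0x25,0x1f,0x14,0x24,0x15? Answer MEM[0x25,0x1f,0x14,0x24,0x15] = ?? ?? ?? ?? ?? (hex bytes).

MEM[0x25,0x1f,0x14,0x24,0x15] = df df ad ec 91

#0 dst[0x1e+6] := {0xec,0xdf,0x97,0x45,0x28,0x75}
#1 dst[0x13+5] := {0x72,0xad,0x91,0xd4,0x1f}
#2 dst[0x09+3] := {0x91,0xd4,0x1f}
#3 dst[0x21+5] := {0x19,0xd0,0xa2,0xec,0xdf}
query mem[0x25]=0xdf, mem[0x1f]=0xdf, mem[0x14]=0xad, mem[0x24]=0xec, mem[0x15]=0x91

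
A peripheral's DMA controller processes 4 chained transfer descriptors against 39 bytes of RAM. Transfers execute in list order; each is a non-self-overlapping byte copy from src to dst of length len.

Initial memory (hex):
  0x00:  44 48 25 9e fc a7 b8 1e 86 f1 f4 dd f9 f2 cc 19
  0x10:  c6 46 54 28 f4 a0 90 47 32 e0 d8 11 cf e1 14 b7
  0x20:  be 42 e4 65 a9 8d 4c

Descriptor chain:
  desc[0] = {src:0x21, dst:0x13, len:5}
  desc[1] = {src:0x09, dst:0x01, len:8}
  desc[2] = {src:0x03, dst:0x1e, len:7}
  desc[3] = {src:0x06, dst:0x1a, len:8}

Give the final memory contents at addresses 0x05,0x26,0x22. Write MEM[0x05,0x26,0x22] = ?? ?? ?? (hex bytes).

D0: mem[0x13..0x17] <- [42 e4 65 a9 8d]
D1: mem[0x01..0x08] <- [f1 f4 dd f9 f2 cc 19 c6]
D2: mem[0x1e..0x24] <- [dd f9 f2 cc 19 c6 f1]
D3: mem[0x1a..0x21] <- [cc 19 c6 f1 f4 dd f9 f2]
query mem[0x05]=0xf2, mem[0x26]=0x4c, mem[0x22]=0x19

MEM[0x05,0x26,0x22] = f2 4c 19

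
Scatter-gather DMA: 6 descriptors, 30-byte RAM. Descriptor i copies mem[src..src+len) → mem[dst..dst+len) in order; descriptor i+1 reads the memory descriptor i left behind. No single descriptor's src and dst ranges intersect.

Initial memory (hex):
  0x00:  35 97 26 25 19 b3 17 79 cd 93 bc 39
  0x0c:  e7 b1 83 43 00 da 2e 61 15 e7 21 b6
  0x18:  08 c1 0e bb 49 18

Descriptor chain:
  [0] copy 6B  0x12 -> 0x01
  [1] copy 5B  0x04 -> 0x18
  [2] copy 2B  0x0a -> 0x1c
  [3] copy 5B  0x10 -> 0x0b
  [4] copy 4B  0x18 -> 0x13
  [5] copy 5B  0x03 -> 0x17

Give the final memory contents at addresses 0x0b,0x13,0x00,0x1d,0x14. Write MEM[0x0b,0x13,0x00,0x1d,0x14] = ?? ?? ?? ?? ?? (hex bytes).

  after D0: wrote 6B at 0x01 = 2e6115e721b6
  after D1: wrote 5B at 0x18 = e721b679cd
  after D2: wrote 2B at 0x1c = bc39
  after D3: wrote 5B at 0x0b = 00da2e6115
  after D4: wrote 4B at 0x13 = e721b679
  after D5: wrote 5B at 0x17 = 15e721b679
query mem[0x0b]=0x00, mem[0x13]=0xe7, mem[0x00]=0x35, mem[0x1d]=0x39, mem[0x14]=0x21

MEM[0x0b,0x13,0x00,0x1d,0x14] = 00 e7 35 39 21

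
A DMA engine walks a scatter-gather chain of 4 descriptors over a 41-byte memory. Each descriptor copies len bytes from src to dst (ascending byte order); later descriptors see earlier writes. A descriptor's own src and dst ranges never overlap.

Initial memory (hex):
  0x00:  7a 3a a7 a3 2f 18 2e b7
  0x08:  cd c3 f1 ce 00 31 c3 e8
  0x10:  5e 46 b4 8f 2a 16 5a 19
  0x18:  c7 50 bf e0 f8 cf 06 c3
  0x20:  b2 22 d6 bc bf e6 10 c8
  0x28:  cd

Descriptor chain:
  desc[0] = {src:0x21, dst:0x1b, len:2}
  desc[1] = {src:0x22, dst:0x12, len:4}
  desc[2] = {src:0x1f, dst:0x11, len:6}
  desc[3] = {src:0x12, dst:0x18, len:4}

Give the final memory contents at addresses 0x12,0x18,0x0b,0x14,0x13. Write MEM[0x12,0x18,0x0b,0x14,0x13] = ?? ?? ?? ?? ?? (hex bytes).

[0] 0x21->0x1b len=2 : 22 d6
[1] 0x22->0x12 len=4 : d6 bc bf e6
[2] 0x1f->0x11 len=6 : c3 b2 22 d6 bc bf
[3] 0x12->0x18 len=4 : b2 22 d6 bc
query mem[0x12]=0xb2, mem[0x18]=0xb2, mem[0x0b]=0xce, mem[0x14]=0xd6, mem[0x13]=0x22

MEM[0x12,0x18,0x0b,0x14,0x13] = b2 b2 ce d6 22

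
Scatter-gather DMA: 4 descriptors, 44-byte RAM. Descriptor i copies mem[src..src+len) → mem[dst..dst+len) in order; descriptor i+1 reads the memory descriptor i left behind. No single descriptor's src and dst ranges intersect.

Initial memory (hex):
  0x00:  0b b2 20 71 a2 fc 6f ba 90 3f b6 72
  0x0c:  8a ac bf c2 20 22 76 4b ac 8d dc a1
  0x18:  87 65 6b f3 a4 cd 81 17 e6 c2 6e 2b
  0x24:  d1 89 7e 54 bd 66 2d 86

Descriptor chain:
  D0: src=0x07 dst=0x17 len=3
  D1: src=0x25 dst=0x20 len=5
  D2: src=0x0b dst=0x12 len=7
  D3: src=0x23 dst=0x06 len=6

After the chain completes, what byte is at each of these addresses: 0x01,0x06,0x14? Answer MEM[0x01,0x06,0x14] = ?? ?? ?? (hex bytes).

MEM[0x01,0x06,0x14] = b2 bd ac

#0 dst[0x17+3] := {0xba,0x90,0x3f}
#1 dst[0x20+5] := {0x89,0x7e,0x54,0xbd,0x66}
#2 dst[0x12+7] := {0x72,0x8a,0xac,0xbf,0xc2,0x20,0x22}
#3 dst[0x06+6] := {0xbd,0x66,0x89,0x7e,0x54,0xbd}
query mem[0x01]=0xb2, mem[0x06]=0xbd, mem[0x14]=0xac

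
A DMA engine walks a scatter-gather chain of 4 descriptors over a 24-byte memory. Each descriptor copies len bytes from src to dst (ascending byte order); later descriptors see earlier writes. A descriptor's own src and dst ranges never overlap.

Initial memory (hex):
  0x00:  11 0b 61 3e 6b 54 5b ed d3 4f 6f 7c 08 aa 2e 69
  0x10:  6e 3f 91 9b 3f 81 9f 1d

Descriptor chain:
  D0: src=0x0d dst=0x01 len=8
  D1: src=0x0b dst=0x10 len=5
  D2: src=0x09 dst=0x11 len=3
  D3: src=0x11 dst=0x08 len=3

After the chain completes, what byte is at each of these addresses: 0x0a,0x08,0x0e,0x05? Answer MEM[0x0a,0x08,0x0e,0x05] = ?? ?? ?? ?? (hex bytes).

MEM[0x0a,0x08,0x0e,0x05] = 7c 4f 2e 3f

#0 dst[0x01+8] := {0xaa,0x2e,0x69,0x6e,0x3f,0x91,0x9b,0x3f}
#1 dst[0x10+5] := {0x7c,0x08,0xaa,0x2e,0x69}
#2 dst[0x11+3] := {0x4f,0x6f,0x7c}
#3 dst[0x08+3] := {0x4f,0x6f,0x7c}
query mem[0x0a]=0x7c, mem[0x08]=0x4f, mem[0x0e]=0x2e, mem[0x05]=0x3f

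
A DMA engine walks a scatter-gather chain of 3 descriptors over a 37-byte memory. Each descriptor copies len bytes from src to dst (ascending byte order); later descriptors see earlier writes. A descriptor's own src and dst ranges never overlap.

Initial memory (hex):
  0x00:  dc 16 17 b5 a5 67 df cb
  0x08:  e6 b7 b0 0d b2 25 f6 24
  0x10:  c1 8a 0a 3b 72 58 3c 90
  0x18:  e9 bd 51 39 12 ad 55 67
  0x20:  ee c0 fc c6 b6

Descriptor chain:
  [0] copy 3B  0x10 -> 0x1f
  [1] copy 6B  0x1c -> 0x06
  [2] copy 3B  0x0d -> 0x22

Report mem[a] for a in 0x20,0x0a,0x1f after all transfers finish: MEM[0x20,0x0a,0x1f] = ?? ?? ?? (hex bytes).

MEM[0x20,0x0a,0x1f] = 8a 8a c1

  after D0: wrote 3B at 0x1f = c18a0a
  after D1: wrote 6B at 0x06 = 12ad55c18a0a
  after D2: wrote 3B at 0x22 = 25f624
query mem[0x20]=0x8a, mem[0x0a]=0x8a, mem[0x1f]=0xc1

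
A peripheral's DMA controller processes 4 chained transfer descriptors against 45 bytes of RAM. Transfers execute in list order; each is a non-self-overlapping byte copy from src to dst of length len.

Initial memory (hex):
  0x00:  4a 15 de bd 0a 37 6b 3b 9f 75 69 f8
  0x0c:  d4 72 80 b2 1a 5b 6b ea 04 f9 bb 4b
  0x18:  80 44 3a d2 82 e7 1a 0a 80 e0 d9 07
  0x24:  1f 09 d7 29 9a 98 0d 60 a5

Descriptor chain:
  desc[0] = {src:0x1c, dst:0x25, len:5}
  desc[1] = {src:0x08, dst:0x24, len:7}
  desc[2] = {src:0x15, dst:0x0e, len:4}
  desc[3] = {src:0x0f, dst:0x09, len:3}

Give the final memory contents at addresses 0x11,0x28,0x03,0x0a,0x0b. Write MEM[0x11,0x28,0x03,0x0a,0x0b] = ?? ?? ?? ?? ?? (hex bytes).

  after D0: wrote 5B at 0x25 = 82e71a0a80
  after D1: wrote 7B at 0x24 = 9f7569f8d47280
  after D2: wrote 4B at 0x0e = f9bb4b80
  after D3: wrote 3B at 0x09 = bb4b80
query mem[0x11]=0x80, mem[0x28]=0xd4, mem[0x03]=0xbd, mem[0x0a]=0x4b, mem[0x0b]=0x80

MEM[0x11,0x28,0x03,0x0a,0x0b] = 80 d4 bd 4b 80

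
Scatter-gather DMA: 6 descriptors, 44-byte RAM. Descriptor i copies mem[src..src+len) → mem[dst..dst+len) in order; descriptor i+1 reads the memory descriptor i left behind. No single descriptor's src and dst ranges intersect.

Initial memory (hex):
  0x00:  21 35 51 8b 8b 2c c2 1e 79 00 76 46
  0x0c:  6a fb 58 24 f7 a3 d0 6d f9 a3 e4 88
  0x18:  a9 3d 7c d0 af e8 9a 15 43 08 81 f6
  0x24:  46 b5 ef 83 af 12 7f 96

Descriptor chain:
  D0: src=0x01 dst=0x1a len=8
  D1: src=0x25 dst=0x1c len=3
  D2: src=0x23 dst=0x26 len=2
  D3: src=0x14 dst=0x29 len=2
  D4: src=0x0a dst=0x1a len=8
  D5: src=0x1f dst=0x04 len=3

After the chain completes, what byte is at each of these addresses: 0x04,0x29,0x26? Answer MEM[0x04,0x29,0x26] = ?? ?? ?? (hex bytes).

MEM[0x04,0x29,0x26] = 24 f9 f6

D0: mem[0x1a..0x21] <- [35 51 8b 8b 2c c2 1e 79]
D1: mem[0x1c..0x1e] <- [b5 ef 83]
D2: mem[0x26..0x27] <- [f6 46]
D3: mem[0x29..0x2a] <- [f9 a3]
D4: mem[0x1a..0x21] <- [76 46 6a fb 58 24 f7 a3]
D5: mem[0x04..0x06] <- [24 f7 a3]
query mem[0x04]=0x24, mem[0x29]=0xf9, mem[0x26]=0xf6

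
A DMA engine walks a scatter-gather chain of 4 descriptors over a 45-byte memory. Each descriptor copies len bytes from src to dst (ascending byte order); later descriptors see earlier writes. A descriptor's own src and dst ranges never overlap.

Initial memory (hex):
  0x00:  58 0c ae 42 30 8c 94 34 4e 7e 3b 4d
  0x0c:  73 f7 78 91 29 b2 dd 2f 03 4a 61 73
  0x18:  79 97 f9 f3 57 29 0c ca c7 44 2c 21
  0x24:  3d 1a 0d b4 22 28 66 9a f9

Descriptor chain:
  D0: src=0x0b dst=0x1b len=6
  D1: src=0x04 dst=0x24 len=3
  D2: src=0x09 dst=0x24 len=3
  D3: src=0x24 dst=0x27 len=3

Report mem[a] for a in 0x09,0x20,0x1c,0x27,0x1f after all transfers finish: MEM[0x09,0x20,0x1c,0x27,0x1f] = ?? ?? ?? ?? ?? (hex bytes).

#0 dst[0x1b+6] := {0x4d,0x73,0xf7,0x78,0x91,0x29}
#1 dst[0x24+3] := {0x30,0x8c,0x94}
#2 dst[0x24+3] := {0x7e,0x3b,0x4d}
#3 dst[0x27+3] := {0x7e,0x3b,0x4d}
query mem[0x09]=0x7e, mem[0x20]=0x29, mem[0x1c]=0x73, mem[0x27]=0x7e, mem[0x1f]=0x91

MEM[0x09,0x20,0x1c,0x27,0x1f] = 7e 29 73 7e 91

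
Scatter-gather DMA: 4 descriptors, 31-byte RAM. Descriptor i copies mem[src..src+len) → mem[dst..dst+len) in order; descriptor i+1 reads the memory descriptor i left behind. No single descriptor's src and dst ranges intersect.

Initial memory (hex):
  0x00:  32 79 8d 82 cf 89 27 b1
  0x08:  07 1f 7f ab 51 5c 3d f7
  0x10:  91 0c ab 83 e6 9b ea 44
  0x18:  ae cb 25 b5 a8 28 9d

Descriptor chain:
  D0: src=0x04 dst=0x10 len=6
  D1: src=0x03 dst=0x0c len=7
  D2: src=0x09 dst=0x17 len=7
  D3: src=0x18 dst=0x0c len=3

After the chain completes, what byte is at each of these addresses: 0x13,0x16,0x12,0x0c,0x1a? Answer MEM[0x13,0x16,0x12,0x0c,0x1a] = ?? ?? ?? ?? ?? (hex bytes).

MEM[0x13,0x16,0x12,0x0c,0x1a] = b1 ea 1f 7f 82

  after D0: wrote 6B at 0x10 = cf8927b1071f
  after D1: wrote 7B at 0x0c = 82cf8927b1071f
  after D2: wrote 7B at 0x17 = 1f7fab82cf8927
  after D3: wrote 3B at 0x0c = 7fab82
query mem[0x13]=0xb1, mem[0x16]=0xea, mem[0x12]=0x1f, mem[0x0c]=0x7f, mem[0x1a]=0x82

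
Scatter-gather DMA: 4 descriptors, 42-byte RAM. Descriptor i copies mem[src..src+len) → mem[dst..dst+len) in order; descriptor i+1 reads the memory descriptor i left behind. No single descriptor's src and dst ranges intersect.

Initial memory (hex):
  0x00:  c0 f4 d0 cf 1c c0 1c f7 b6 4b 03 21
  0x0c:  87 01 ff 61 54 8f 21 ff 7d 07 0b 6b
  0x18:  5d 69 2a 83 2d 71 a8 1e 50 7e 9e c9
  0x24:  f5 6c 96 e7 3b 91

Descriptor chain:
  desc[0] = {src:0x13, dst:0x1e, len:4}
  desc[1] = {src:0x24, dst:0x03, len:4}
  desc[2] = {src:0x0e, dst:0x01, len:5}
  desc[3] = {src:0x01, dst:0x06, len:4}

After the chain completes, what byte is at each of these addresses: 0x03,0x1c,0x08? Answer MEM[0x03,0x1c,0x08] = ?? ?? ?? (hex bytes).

MEM[0x03,0x1c,0x08] = 54 2d 54

#0 dst[0x1e+4] := {0xff,0x7d,0x07,0x0b}
#1 dst[0x03+4] := {0xf5,0x6c,0x96,0xe7}
#2 dst[0x01+5] := {0xff,0x61,0x54,0x8f,0x21}
#3 dst[0x06+4] := {0xff,0x61,0x54,0x8f}
query mem[0x03]=0x54, mem[0x1c]=0x2d, mem[0x08]=0x54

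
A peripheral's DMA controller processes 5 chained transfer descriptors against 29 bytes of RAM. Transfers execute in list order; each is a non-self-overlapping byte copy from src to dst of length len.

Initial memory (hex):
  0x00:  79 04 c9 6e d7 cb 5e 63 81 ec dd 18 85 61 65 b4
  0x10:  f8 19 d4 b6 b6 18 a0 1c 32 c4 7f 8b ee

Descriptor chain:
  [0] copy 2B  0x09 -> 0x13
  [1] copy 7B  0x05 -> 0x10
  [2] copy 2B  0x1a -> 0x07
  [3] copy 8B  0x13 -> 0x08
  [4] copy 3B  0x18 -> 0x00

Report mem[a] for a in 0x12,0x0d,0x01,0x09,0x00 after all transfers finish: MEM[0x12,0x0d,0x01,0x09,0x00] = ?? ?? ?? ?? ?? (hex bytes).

[0] 0x09->0x13 len=2 : ec dd
[1] 0x05->0x10 len=7 : cb 5e 63 81 ec dd 18
[2] 0x1a->0x07 len=2 : 7f 8b
[3] 0x13->0x08 len=8 : 81 ec dd 18 1c 32 c4 7f
[4] 0x18->0x00 len=3 : 32 c4 7f
query mem[0x12]=0x63, mem[0x0d]=0x32, mem[0x01]=0xc4, mem[0x09]=0xec, mem[0x00]=0x32

MEM[0x12,0x0d,0x01,0x09,0x00] = 63 32 c4 ec 32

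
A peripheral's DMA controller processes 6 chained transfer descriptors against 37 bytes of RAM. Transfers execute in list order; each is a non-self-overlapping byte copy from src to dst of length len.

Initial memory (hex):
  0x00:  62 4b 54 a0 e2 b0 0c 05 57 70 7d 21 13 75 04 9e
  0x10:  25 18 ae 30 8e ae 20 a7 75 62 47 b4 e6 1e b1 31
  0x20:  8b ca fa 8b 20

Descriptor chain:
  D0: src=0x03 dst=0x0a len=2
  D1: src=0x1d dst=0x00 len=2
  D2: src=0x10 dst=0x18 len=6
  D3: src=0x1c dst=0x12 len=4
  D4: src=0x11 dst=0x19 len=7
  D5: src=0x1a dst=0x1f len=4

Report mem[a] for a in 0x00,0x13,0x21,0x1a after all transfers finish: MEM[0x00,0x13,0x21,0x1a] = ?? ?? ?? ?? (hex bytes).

D0: mem[0x0a..0x0b] <- [a0 e2]
D1: mem[0x00..0x01] <- [1e b1]
D2: mem[0x18..0x1d] <- [25 18 ae 30 8e ae]
D3: mem[0x12..0x15] <- [8e ae b1 31]
D4: mem[0x19..0x1f] <- [18 8e ae b1 31 20 a7]
D5: mem[0x1f..0x22] <- [8e ae b1 31]
query mem[0x00]=0x1e, mem[0x13]=0xae, mem[0x21]=0xb1, mem[0x1a]=0x8e

MEM[0x00,0x13,0x21,0x1a] = 1e ae b1 8e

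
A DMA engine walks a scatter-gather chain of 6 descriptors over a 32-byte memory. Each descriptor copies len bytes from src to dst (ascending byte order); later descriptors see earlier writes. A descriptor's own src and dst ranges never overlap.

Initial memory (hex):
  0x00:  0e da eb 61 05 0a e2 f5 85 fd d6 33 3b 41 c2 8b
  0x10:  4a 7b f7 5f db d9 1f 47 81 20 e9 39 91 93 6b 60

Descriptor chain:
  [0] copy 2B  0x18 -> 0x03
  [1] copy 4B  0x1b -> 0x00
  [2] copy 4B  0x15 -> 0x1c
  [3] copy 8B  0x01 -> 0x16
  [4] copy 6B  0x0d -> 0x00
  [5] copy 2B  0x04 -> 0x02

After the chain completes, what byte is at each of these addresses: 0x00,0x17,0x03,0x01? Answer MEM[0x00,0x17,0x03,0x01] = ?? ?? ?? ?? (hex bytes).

[0] 0x18->0x03 len=2 : 81 20
[1] 0x1b->0x00 len=4 : 39 91 93 6b
[2] 0x15->0x1c len=4 : d9 1f 47 81
[3] 0x01->0x16 len=8 : 91 93 6b 20 0a e2 f5 85
[4] 0x0d->0x00 len=6 : 41 c2 8b 4a 7b f7
[5] 0x04->0x02 len=2 : 7b f7
query mem[0x00]=0x41, mem[0x17]=0x93, mem[0x03]=0xf7, mem[0x01]=0xc2

MEM[0x00,0x17,0x03,0x01] = 41 93 f7 c2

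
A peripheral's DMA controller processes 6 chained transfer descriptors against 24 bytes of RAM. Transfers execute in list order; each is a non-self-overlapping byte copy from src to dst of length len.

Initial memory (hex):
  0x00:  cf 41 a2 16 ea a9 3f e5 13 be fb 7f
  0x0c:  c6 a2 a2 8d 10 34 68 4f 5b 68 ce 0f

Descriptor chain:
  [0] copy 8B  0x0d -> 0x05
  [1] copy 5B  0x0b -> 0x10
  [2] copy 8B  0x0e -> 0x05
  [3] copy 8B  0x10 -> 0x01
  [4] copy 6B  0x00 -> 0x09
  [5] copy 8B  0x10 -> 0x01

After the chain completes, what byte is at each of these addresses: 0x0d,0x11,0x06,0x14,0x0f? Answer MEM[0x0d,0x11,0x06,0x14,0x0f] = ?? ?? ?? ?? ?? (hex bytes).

#0 dst[0x05+8] := {0xa2,0xa2,0x8d,0x10,0x34,0x68,0x4f,0x5b}
#1 dst[0x10+5] := {0x4f,0x5b,0xa2,0xa2,0x8d}
#2 dst[0x05+8] := {0xa2,0x8d,0x4f,0x5b,0xa2,0xa2,0x8d,0x68}
#3 dst[0x01+8] := {0x4f,0x5b,0xa2,0xa2,0x8d,0x68,0xce,0x0f}
#4 dst[0x09+6] := {0xcf,0x4f,0x5b,0xa2,0xa2,0x8d}
#5 dst[0x01+8] := {0x4f,0x5b,0xa2,0xa2,0x8d,0x68,0xce,0x0f}
query mem[0x0d]=0xa2, mem[0x11]=0x5b, mem[0x06]=0x68, mem[0x14]=0x8d, mem[0x0f]=0x8d

MEM[0x0d,0x11,0x06,0x14,0x0f] = a2 5b 68 8d 8d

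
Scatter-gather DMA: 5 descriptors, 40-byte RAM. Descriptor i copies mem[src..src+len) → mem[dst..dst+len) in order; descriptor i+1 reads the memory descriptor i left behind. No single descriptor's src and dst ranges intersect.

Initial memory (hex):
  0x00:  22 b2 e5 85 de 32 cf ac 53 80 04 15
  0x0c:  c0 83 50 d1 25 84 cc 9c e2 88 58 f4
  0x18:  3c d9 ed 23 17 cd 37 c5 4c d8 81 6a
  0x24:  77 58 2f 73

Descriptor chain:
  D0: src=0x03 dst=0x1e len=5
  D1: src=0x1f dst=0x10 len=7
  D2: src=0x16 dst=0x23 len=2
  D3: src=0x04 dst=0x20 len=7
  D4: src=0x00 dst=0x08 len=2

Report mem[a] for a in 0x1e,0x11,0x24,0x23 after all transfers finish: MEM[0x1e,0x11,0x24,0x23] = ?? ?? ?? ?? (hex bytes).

MEM[0x1e,0x11,0x24,0x23] = 85 32 53 ac

#0 dst[0x1e+5] := {0x85,0xde,0x32,0xcf,0xac}
#1 dst[0x10+7] := {0xde,0x32,0xcf,0xac,0x6a,0x77,0x58}
#2 dst[0x23+2] := {0x58,0xf4}
#3 dst[0x20+7] := {0xde,0x32,0xcf,0xac,0x53,0x80,0x04}
#4 dst[0x08+2] := {0x22,0xb2}
query mem[0x1e]=0x85, mem[0x11]=0x32, mem[0x24]=0x53, mem[0x23]=0xac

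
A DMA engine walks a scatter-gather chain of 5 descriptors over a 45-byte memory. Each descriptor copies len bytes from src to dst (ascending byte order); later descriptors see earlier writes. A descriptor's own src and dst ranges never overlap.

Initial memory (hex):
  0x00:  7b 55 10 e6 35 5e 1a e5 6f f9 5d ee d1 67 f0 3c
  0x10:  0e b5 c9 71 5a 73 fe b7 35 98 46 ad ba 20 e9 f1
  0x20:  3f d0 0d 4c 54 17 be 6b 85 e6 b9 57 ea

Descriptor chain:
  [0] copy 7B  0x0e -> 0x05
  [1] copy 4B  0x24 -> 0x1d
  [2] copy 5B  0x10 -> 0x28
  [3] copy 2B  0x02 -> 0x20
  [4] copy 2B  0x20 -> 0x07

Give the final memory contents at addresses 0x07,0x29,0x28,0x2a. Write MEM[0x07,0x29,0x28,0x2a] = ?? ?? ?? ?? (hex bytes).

MEM[0x07,0x29,0x28,0x2a] = 10 b5 0e c9

#0 dst[0x05+7] := {0xf0,0x3c,0x0e,0xb5,0xc9,0x71,0x5a}
#1 dst[0x1d+4] := {0x54,0x17,0xbe,0x6b}
#2 dst[0x28+5] := {0x0e,0xb5,0xc9,0x71,0x5a}
#3 dst[0x20+2] := {0x10,0xe6}
#4 dst[0x07+2] := {0x10,0xe6}
query mem[0x07]=0x10, mem[0x29]=0xb5, mem[0x28]=0x0e, mem[0x2a]=0xc9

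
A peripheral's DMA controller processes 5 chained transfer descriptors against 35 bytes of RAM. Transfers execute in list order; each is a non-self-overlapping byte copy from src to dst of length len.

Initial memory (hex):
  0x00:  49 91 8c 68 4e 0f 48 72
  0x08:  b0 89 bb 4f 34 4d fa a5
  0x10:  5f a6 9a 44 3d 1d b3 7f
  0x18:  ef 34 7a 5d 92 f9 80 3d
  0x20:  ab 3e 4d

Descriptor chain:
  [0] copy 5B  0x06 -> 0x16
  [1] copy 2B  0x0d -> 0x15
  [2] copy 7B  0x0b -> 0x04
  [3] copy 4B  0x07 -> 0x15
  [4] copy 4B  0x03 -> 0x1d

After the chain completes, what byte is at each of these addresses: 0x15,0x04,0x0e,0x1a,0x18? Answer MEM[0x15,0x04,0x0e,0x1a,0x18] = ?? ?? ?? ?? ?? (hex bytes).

MEM[0x15,0x04,0x0e,0x1a,0x18] = fa 4f fa bb a6

  after D0: wrote 5B at 0x16 = 4872b089bb
  after D1: wrote 2B at 0x15 = 4dfa
  after D2: wrote 7B at 0x04 = 4f344dfaa55fa6
  after D3: wrote 4B at 0x15 = faa55fa6
  after D4: wrote 4B at 0x1d = 684f344d
query mem[0x15]=0xfa, mem[0x04]=0x4f, mem[0x0e]=0xfa, mem[0x1a]=0xbb, mem[0x18]=0xa6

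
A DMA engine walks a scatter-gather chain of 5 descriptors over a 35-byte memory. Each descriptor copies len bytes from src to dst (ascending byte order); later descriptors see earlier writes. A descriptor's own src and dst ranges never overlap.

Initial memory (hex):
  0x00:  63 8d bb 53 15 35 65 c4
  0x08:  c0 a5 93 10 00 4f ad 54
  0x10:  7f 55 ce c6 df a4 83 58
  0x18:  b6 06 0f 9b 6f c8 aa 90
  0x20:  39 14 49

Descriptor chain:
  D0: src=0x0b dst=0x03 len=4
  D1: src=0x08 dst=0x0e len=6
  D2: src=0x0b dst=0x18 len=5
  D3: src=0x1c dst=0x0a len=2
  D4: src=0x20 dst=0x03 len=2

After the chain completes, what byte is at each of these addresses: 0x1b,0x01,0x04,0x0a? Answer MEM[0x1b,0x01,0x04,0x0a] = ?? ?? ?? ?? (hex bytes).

  after D0: wrote 4B at 0x03 = 10004fad
  after D1: wrote 6B at 0x0e = c0a59310004f
  after D2: wrote 5B at 0x18 = 10004fc0a5
  after D3: wrote 2B at 0x0a = a5c8
  after D4: wrote 2B at 0x03 = 3914
query mem[0x1b]=0xc0, mem[0x01]=0x8d, mem[0x04]=0x14, mem[0x0a]=0xa5

MEM[0x1b,0x01,0x04,0x0a] = c0 8d 14 a5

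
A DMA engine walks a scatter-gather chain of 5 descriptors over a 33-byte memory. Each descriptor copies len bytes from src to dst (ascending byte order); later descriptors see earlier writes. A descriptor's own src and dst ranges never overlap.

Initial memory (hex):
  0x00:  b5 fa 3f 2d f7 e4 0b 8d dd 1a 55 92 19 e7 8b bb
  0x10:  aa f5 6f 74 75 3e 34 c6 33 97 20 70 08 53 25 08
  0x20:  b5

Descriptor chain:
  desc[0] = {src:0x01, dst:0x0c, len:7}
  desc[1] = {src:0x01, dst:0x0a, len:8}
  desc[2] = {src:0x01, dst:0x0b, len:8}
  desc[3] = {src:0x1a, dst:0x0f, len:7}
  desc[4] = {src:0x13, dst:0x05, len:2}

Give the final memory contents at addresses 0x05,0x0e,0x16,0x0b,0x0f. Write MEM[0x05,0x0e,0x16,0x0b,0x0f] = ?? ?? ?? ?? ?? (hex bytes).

#0 dst[0x0c+7] := {0xfa,0x3f,0x2d,0xf7,0xe4,0x0b,0x8d}
#1 dst[0x0a+8] := {0xfa,0x3f,0x2d,0xf7,0xe4,0x0b,0x8d,0xdd}
#2 dst[0x0b+8] := {0xfa,0x3f,0x2d,0xf7,0xe4,0x0b,0x8d,0xdd}
#3 dst[0x0f+7] := {0x20,0x70,0x08,0x53,0x25,0x08,0xb5}
#4 dst[0x05+2] := {0x25,0x08}
query mem[0x05]=0x25, mem[0x0e]=0xf7, mem[0x16]=0x34, mem[0x0b]=0xfa, mem[0x0f]=0x20

MEM[0x05,0x0e,0x16,0x0b,0x0f] = 25 f7 34 fa 20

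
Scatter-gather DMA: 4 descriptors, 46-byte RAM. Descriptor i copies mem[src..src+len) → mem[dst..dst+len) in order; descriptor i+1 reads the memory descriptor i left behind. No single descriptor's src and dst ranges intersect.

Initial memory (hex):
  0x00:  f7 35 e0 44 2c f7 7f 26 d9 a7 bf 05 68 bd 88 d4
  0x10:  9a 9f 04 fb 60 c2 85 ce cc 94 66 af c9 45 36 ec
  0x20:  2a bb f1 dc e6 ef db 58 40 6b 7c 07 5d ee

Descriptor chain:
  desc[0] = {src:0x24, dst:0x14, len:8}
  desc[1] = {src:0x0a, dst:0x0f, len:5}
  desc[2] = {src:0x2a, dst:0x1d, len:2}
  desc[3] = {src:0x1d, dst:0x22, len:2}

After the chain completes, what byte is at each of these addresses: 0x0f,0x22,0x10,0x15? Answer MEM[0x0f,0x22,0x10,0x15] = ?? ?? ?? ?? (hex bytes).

D0: mem[0x14..0x1b] <- [e6 ef db 58 40 6b 7c 07]
D1: mem[0x0f..0x13] <- [bf 05 68 bd 88]
D2: mem[0x1d..0x1e] <- [7c 07]
D3: mem[0x22..0x23] <- [7c 07]
query mem[0x0f]=0xbf, mem[0x22]=0x7c, mem[0x10]=0x05, mem[0x15]=0xef

MEM[0x0f,0x22,0x10,0x15] = bf 7c 05 ef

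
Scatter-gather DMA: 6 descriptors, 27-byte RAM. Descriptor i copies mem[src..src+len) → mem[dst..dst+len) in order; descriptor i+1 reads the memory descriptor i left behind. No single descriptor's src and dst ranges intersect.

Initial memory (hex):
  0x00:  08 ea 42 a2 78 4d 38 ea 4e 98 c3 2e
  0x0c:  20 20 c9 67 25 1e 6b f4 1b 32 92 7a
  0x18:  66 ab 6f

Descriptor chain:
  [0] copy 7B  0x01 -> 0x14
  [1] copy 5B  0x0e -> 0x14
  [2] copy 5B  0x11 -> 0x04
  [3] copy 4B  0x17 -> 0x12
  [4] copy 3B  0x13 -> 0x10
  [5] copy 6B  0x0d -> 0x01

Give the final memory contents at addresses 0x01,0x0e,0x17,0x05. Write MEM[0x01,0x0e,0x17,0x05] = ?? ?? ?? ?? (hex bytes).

[0] 0x01->0x14 len=7 : ea 42 a2 78 4d 38 ea
[1] 0x0e->0x14 len=5 : c9 67 25 1e 6b
[2] 0x11->0x04 len=5 : 1e 6b f4 c9 67
[3] 0x17->0x12 len=4 : 1e 6b 38 ea
[4] 0x13->0x10 len=3 : 6b 38 ea
[5] 0x0d->0x01 len=6 : 20 c9 67 6b 38 ea
query mem[0x01]=0x20, mem[0x0e]=0xc9, mem[0x17]=0x1e, mem[0x05]=0x38

MEM[0x01,0x0e,0x17,0x05] = 20 c9 1e 38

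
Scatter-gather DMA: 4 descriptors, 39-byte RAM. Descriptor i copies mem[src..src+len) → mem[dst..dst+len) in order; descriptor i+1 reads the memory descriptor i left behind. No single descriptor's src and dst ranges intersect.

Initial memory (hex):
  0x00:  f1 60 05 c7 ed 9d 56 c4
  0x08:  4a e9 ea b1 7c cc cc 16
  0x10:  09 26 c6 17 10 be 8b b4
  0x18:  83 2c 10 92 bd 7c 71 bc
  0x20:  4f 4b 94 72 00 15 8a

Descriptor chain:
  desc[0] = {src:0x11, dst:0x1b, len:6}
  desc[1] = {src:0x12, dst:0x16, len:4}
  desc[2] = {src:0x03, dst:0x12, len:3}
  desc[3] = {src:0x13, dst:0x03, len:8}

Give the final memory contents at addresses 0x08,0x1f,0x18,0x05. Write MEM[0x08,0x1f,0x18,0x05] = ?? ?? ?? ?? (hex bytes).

MEM[0x08,0x1f,0x18,0x05] = 10 be 10 be

[0] 0x11->0x1b len=6 : 26 c6 17 10 be 8b
[1] 0x12->0x16 len=4 : c6 17 10 be
[2] 0x03->0x12 len=3 : c7 ed 9d
[3] 0x13->0x03 len=8 : ed 9d be c6 17 10 be 10
query mem[0x08]=0x10, mem[0x1f]=0xbe, mem[0x18]=0x10, mem[0x05]=0xbe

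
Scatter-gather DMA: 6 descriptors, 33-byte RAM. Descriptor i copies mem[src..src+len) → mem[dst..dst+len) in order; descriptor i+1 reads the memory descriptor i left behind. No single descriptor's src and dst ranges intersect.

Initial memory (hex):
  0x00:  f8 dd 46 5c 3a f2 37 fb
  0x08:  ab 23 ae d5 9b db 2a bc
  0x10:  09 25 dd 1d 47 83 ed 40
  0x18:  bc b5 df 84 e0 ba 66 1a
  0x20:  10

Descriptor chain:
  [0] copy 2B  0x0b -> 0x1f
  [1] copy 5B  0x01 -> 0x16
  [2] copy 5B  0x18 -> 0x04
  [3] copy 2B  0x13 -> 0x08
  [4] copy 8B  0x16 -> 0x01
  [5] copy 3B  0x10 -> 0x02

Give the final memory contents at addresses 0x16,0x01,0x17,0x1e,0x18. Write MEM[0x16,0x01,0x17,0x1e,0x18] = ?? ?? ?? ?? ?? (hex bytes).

#0 dst[0x1f+2] := {0xd5,0x9b}
#1 dst[0x16+5] := {0xdd,0x46,0x5c,0x3a,0xf2}
#2 dst[0x04+5] := {0x5c,0x3a,0xf2,0x84,0xe0}
#3 dst[0x08+2] := {0x1d,0x47}
#4 dst[0x01+8] := {0xdd,0x46,0x5c,0x3a,0xf2,0x84,0xe0,0xba}
#5 dst[0x02+3] := {0x09,0x25,0xdd}
query mem[0x16]=0xdd, mem[0x01]=0xdd, mem[0x17]=0x46, mem[0x1e]=0x66, mem[0x18]=0x5c

MEM[0x16,0x01,0x17,0x1e,0x18] = dd dd 46 66 5c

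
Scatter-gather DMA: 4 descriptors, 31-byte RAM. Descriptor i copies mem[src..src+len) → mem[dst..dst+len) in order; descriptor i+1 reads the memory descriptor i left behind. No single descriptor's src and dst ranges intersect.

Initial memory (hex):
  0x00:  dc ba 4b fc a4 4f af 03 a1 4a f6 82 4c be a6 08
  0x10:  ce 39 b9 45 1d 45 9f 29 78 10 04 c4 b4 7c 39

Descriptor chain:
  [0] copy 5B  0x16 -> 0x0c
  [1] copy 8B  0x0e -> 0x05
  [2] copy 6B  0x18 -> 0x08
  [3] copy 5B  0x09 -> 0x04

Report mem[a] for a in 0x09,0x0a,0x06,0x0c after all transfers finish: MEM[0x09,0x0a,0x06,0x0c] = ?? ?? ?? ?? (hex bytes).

[0] 0x16->0x0c len=5 : 9f 29 78 10 04
[1] 0x0e->0x05 len=8 : 78 10 04 39 b9 45 1d 45
[2] 0x18->0x08 len=6 : 78 10 04 c4 b4 7c
[3] 0x09->0x04 len=5 : 10 04 c4 b4 7c
query mem[0x09]=0x10, mem[0x0a]=0x04, mem[0x06]=0xc4, mem[0x0c]=0xb4

MEM[0x09,0x0a,0x06,0x0c] = 10 04 c4 b4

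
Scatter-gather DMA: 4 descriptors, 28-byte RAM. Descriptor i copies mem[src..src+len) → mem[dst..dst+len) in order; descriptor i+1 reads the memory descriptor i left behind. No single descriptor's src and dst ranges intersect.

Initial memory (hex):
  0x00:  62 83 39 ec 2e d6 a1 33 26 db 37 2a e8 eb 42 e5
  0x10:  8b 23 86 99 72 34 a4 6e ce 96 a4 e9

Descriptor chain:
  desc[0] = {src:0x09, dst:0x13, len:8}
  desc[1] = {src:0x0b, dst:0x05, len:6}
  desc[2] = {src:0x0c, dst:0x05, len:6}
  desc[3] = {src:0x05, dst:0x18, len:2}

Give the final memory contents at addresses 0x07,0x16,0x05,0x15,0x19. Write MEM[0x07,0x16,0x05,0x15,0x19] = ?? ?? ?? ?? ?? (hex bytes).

MEM[0x07,0x16,0x05,0x15,0x19] = 42 e8 e8 2a eb

  after D0: wrote 8B at 0x13 = db372ae8eb42e58b
  after D1: wrote 6B at 0x05 = 2ae8eb42e58b
  after D2: wrote 6B at 0x05 = e8eb42e58b23
  after D3: wrote 2B at 0x18 = e8eb
query mem[0x07]=0x42, mem[0x16]=0xe8, mem[0x05]=0xe8, mem[0x15]=0x2a, mem[0x19]=0xeb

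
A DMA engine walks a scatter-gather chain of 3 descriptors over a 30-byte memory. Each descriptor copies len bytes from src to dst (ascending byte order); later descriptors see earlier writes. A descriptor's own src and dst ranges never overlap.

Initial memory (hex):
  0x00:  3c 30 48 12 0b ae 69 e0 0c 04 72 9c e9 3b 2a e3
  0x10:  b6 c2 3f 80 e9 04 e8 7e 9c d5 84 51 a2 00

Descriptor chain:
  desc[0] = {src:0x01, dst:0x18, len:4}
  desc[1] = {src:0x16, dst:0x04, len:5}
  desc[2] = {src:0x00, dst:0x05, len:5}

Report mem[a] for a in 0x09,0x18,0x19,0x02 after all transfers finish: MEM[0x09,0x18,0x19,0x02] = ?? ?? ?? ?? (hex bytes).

MEM[0x09,0x18,0x19,0x02] = e8 30 48 48

#0 dst[0x18+4] := {0x30,0x48,0x12,0x0b}
#1 dst[0x04+5] := {0xe8,0x7e,0x30,0x48,0x12}
#2 dst[0x05+5] := {0x3c,0x30,0x48,0x12,0xe8}
query mem[0x09]=0xe8, mem[0x18]=0x30, mem[0x19]=0x48, mem[0x02]=0x48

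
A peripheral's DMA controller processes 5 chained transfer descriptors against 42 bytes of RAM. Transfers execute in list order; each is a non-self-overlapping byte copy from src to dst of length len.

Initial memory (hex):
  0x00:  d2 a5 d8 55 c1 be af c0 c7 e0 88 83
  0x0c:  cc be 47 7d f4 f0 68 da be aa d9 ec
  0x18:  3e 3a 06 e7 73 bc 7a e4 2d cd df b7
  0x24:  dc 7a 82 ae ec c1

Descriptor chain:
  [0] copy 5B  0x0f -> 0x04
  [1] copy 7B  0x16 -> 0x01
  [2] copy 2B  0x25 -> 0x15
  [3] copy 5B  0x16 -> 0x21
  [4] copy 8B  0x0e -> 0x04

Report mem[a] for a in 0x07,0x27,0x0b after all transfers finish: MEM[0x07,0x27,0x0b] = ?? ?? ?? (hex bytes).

MEM[0x07,0x27,0x0b] = f0 ae 7a

#0 dst[0x04+5] := {0x7d,0xf4,0xf0,0x68,0xda}
#1 dst[0x01+7] := {0xd9,0xec,0x3e,0x3a,0x06,0xe7,0x73}
#2 dst[0x15+2] := {0x7a,0x82}
#3 dst[0x21+5] := {0x82,0xec,0x3e,0x3a,0x06}
#4 dst[0x04+8] := {0x47,0x7d,0xf4,0xf0,0x68,0xda,0xbe,0x7a}
query mem[0x07]=0xf0, mem[0x27]=0xae, mem[0x0b]=0x7a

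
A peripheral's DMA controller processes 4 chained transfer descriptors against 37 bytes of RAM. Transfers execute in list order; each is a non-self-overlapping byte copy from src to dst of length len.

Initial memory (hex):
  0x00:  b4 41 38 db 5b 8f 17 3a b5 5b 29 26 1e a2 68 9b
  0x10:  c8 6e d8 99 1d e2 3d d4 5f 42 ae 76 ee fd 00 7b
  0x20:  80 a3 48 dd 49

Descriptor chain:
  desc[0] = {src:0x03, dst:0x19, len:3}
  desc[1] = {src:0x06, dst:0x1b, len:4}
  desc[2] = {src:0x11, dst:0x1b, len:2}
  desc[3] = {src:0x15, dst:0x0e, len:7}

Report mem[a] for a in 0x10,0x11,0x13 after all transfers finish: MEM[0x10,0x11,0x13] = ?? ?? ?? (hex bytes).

D0: mem[0x19..0x1b] <- [db 5b 8f]
D1: mem[0x1b..0x1e] <- [17 3a b5 5b]
D2: mem[0x1b..0x1c] <- [6e d8]
D3: mem[0x0e..0x14] <- [e2 3d d4 5f db 5b 6e]
query mem[0x10]=0xd4, mem[0x11]=0x5f, mem[0x13]=0x5b

MEM[0x10,0x11,0x13] = d4 5f 5b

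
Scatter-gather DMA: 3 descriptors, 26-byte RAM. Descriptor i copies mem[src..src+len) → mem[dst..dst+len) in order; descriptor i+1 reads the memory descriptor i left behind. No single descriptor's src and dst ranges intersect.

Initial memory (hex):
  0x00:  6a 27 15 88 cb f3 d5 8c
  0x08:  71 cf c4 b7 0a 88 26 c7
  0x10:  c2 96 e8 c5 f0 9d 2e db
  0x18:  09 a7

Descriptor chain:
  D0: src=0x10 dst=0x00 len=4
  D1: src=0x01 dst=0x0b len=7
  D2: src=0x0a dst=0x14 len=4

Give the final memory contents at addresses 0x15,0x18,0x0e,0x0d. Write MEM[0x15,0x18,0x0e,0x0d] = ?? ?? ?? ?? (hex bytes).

MEM[0x15,0x18,0x0e,0x0d] = 96 09 cb c5

D0: mem[0x00..0x03] <- [c2 96 e8 c5]
D1: mem[0x0b..0x11] <- [96 e8 c5 cb f3 d5 8c]
D2: mem[0x14..0x17] <- [c4 96 e8 c5]
query mem[0x15]=0x96, mem[0x18]=0x09, mem[0x0e]=0xcb, mem[0x0d]=0xc5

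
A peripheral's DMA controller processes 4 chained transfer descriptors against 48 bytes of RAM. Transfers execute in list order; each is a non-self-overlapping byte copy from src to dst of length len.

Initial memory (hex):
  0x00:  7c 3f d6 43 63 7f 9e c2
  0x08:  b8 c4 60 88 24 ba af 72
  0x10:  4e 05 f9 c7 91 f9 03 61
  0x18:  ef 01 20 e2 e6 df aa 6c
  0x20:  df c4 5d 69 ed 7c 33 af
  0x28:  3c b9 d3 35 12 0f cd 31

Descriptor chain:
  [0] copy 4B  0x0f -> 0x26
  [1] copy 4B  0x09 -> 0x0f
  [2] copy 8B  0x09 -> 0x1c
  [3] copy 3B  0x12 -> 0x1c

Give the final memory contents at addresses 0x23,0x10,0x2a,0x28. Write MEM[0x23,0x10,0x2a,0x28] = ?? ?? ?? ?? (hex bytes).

MEM[0x23,0x10,0x2a,0x28] = 60 60 d3 05

  after D0: wrote 4B at 0x26 = 724e05f9
  after D1: wrote 4B at 0x0f = c4608824
  after D2: wrote 8B at 0x1c = c4608824baafc460
  after D3: wrote 3B at 0x1c = 24c791
query mem[0x23]=0x60, mem[0x10]=0x60, mem[0x2a]=0xd3, mem[0x28]=0x05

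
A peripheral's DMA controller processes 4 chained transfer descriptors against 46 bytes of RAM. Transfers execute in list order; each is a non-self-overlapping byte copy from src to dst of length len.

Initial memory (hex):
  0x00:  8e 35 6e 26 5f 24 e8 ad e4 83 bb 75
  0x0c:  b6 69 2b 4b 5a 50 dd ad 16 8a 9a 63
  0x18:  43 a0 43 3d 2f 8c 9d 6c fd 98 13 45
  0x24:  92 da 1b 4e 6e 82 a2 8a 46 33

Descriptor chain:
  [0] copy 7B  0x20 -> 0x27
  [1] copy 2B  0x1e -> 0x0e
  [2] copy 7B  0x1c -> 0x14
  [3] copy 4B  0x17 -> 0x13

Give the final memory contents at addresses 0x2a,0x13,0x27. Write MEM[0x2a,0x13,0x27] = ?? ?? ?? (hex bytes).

  after D0: wrote 7B at 0x27 = fd98134592da1b
  after D1: wrote 2B at 0x0e = 9d6c
  after D2: wrote 7B at 0x14 = 2f8c9d6cfd9813
  after D3: wrote 4B at 0x13 = 6cfd9813
query mem[0x2a]=0x45, mem[0x13]=0x6c, mem[0x27]=0xfd

MEM[0x2a,0x13,0x27] = 45 6c fd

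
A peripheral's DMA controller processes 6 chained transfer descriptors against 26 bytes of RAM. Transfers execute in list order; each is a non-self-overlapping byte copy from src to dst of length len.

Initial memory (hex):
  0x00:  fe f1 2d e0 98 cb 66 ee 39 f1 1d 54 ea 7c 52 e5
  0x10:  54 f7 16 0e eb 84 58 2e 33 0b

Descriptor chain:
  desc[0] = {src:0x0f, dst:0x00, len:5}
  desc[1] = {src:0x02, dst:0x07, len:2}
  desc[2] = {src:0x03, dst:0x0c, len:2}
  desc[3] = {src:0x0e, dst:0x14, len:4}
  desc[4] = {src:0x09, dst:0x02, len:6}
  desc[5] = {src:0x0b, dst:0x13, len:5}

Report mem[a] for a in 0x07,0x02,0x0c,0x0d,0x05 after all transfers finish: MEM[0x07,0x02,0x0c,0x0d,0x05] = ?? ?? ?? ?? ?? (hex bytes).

MEM[0x07,0x02,0x0c,0x0d,0x05] = 52 f1 16 0e 16

  after D0: wrote 5B at 0x00 = e554f7160e
  after D1: wrote 2B at 0x07 = f716
  after D2: wrote 2B at 0x0c = 160e
  after D3: wrote 4B at 0x14 = 52e554f7
  after D4: wrote 6B at 0x02 = f11d54160e52
  after D5: wrote 5B at 0x13 = 54160e52e5
query mem[0x07]=0x52, mem[0x02]=0xf1, mem[0x0c]=0x16, mem[0x0d]=0x0e, mem[0x05]=0x16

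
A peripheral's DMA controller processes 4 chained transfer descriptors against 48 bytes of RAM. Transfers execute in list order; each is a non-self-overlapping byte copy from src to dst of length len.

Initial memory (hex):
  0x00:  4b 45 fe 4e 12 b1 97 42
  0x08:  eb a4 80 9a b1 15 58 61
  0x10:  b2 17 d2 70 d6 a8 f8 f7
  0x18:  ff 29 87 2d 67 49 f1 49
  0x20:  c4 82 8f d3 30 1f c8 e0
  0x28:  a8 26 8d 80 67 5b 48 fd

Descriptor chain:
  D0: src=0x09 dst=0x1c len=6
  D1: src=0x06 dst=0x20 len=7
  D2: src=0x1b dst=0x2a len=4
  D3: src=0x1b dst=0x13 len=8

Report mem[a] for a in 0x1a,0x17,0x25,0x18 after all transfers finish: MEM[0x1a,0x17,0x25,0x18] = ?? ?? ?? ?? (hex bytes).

MEM[0x1a,0x17,0x25,0x18] = eb b1 9a 97

#0 dst[0x1c+6] := {0xa4,0x80,0x9a,0xb1,0x15,0x58}
#1 dst[0x20+7] := {0x97,0x42,0xeb,0xa4,0x80,0x9a,0xb1}
#2 dst[0x2a+4] := {0x2d,0xa4,0x80,0x9a}
#3 dst[0x13+8] := {0x2d,0xa4,0x80,0x9a,0xb1,0x97,0x42,0xeb}
query mem[0x1a]=0xeb, mem[0x17]=0xb1, mem[0x25]=0x9a, mem[0x18]=0x97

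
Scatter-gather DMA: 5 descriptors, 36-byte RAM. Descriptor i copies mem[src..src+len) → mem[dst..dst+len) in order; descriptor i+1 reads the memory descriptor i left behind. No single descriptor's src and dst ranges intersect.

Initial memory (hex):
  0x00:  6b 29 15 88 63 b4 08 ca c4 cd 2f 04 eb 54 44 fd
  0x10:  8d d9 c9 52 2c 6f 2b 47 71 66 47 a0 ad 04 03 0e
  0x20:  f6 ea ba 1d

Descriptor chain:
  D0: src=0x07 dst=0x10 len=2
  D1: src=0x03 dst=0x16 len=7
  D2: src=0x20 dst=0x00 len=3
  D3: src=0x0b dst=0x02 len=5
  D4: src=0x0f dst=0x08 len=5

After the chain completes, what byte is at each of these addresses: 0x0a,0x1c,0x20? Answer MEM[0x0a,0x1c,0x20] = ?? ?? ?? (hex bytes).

MEM[0x0a,0x1c,0x20] = c4 cd f6

D0: mem[0x10..0x11] <- [ca c4]
D1: mem[0x16..0x1c] <- [88 63 b4 08 ca c4 cd]
D2: mem[0x00..0x02] <- [f6 ea ba]
D3: mem[0x02..0x06] <- [04 eb 54 44 fd]
D4: mem[0x08..0x0c] <- [fd ca c4 c9 52]
query mem[0x0a]=0xc4, mem[0x1c]=0xcd, mem[0x20]=0xf6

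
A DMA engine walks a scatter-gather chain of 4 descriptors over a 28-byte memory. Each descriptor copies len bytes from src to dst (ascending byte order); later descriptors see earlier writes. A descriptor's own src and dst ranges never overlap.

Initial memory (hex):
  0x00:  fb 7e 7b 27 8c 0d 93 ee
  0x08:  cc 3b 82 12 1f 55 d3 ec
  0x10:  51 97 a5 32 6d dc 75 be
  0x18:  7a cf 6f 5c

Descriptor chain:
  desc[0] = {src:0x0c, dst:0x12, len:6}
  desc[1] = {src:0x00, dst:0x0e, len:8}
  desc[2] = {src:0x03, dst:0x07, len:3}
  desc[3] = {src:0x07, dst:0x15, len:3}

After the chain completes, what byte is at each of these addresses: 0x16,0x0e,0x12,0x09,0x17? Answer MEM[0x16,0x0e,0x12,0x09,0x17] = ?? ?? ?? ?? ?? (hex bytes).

MEM[0x16,0x0e,0x12,0x09,0x17] = 8c fb 8c 0d 0d

#0 dst[0x12+6] := {0x1f,0x55,0xd3,0xec,0x51,0x97}
#1 dst[0x0e+8] := {0xfb,0x7e,0x7b,0x27,0x8c,0x0d,0x93,0xee}
#2 dst[0x07+3] := {0x27,0x8c,0x0d}
#3 dst[0x15+3] := {0x27,0x8c,0x0d}
query mem[0x16]=0x8c, mem[0x0e]=0xfb, mem[0x12]=0x8c, mem[0x09]=0x0d, mem[0x17]=0x0d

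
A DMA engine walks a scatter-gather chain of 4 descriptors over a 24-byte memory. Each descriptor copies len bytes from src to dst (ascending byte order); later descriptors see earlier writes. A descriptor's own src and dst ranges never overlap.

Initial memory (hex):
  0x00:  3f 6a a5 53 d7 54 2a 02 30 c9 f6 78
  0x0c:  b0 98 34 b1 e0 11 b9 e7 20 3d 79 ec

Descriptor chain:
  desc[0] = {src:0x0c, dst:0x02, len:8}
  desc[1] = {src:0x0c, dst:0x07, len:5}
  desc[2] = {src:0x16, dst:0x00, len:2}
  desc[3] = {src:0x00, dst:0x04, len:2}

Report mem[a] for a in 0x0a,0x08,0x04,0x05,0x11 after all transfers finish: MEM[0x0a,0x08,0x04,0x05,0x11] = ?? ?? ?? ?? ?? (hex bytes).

MEM[0x0a,0x08,0x04,0x05,0x11] = b1 98 79 ec 11

D0: mem[0x02..0x09] <- [b0 98 34 b1 e0 11 b9 e7]
D1: mem[0x07..0x0b] <- [b0 98 34 b1 e0]
D2: mem[0x00..0x01] <- [79 ec]
D3: mem[0x04..0x05] <- [79 ec]
query mem[0x0a]=0xb1, mem[0x08]=0x98, mem[0x04]=0x79, mem[0x05]=0xec, mem[0x11]=0x11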